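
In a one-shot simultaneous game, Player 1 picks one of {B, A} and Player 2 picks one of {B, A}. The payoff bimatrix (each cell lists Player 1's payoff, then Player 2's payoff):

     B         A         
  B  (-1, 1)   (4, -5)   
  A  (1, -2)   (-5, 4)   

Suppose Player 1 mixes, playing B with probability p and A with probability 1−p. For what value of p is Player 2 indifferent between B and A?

Set Player 2's expected payoff from B equal to that from A:
  Player 2's expected payoff from B: p·1 + (1−p)·(-2) = 3p - 2
  Player 2's expected payoff from A: p·(-5) + (1−p)·4 = -9p + 4
  3p - 2 = -9p + 4  ⇒  12p = 6  ⇒  p = 1/2.

p = 1/2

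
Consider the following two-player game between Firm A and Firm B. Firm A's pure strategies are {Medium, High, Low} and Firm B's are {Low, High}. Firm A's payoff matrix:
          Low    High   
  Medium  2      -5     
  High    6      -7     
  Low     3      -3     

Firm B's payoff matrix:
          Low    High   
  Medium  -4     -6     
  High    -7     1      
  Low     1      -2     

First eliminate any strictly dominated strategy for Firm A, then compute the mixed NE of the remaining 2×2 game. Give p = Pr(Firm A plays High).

Firm A's strategy Medium is strictly dominated by Low: 3 > 2 and -3 > -5. Eliminate Medium.
Firm B's indifference between Low and High determines Firm A's mixing probability p:
  Firm B's payoff to Low: p·(-7) + (1−p)·1 = -8p + 1
  Firm B's payoff to High: p·1 + (1−p)·(-2) = 3p - 2
  -8p + 1 = 3p - 2  ⇒  -11p = -3  ⇒  p = 3/11.

p = 3/11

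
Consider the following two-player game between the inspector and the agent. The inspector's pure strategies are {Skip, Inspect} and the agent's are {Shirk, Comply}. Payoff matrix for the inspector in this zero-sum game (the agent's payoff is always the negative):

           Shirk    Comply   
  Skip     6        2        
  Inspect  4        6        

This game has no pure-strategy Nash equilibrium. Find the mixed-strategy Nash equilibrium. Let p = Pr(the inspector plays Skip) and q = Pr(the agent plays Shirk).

Set the agent's expected payoff from Shirk equal to that from Comply:
  the agent's payoff to Shirk: p·(-6) + (1−p)·(-4) = -2p - 4
  the agent's payoff to Comply: p·(-2) + (1−p)·(-6) = 4p - 6
  -2p - 4 = 4p - 6  ⇒  -6p = -2  ⇒  p = 1/3.
Set the inspector's expected payoff from Skip equal to that from Inspect:
  the inspector's expected payoff from Skip: q·6 + (1−q)·2 = 4q + 2
  the inspector's expected payoff from Inspect: q·4 + (1−q)·6 = -2q + 6
  4q + 2 = -2q + 6  ⇒  6q = 4  ⇒  q = 2/3.

p = 1/3, q = 2/3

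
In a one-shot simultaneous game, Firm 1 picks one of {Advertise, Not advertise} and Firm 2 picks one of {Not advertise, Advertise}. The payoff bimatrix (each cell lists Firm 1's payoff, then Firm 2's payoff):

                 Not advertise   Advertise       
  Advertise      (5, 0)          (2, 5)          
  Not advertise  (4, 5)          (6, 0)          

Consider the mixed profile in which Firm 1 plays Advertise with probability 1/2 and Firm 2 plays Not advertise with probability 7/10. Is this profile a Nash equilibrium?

Given Firm 2's mix q = 7/10, Firm 1's payoff from Advertise is 41/10 but from Not advertise is 23/5. Firm 1 strictly prefers Not advertise, so Firm 1 would not mix.
So the proposed profile is not a Nash equilibrium.

No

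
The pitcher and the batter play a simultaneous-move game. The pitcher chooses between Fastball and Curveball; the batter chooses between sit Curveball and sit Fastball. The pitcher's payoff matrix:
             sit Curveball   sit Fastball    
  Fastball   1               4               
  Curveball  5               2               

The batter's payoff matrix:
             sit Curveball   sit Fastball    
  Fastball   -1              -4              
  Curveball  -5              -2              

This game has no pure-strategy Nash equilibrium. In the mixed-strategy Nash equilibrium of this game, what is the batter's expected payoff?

-3

For the batter to be willing to mix, the batter must be indifferent between sit Curveball and sit Fastball, which pins down the pitcher's mix.
  the batter's payoff to sit Curveball: p·(-1) + (1−p)·(-5) = 4p - 5
  the batter's payoff to sit Fastball: p·(-4) + (1−p)·(-2) = -2p - 2
  4p - 5 = -2p - 2  ⇒  6p = 3  ⇒  p = 1/2.
At equilibrium the batter is indifferent across columns, so the batter's payoff equals the payoff from sit Curveball: (1/2)·(-1) + (1/2)·(-5) = -3.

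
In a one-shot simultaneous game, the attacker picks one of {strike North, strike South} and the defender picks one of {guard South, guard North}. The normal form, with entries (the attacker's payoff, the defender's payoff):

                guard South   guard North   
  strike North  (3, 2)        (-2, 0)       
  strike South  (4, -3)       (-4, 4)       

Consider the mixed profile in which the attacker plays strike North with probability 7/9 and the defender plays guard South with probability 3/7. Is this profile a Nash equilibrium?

No

Given the defender's mix q = 3/7, the attacker's payoff from strike North is 1/7 but from strike South is -4/7. The attacker strictly prefers strike North, so the attacker would not mix.
So the proposed profile is not a Nash equilibrium.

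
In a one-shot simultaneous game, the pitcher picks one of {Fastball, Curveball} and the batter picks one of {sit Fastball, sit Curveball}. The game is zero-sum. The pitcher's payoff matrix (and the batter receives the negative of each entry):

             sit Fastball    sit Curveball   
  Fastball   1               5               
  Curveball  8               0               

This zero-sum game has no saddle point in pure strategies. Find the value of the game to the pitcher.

Set the pitcher's expected payoff from Fastball equal to that from Curveball:
  the pitcher's expected payoff from Fastball: q·1 + (1−q)·5 = -4q + 5
  the pitcher's expected payoff from Curveball: q·8 + (1−q)·0 = 8q
  -4q + 5 = 8q  ⇒  -12q = -5  ⇒  q = 5/12.
The value is the pitcher's expected payoff against this mix (using Fastball): (5/12)·1 + (7/12)·5 = 10/3.

v = 10/3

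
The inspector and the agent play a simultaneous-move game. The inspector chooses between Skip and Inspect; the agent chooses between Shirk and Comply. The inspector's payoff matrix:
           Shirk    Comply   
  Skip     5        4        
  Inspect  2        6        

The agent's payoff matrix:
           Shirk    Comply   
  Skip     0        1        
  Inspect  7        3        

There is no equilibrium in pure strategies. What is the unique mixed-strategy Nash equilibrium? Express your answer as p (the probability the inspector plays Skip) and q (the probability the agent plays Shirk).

In a mixed equilibrium the agent is indifferent between Shirk and Comply; this condition fixes p.
  the agent's payoff from Shirk: p·0 + (1−p)·7 = -7p + 7
  the agent's payoff from Comply: p·1 + (1−p)·3 = -2p + 3
  -7p + 7 = -2p + 3  ⇒  -5p = -4  ⇒  p = 4/5.
Set the inspector's expected payoff from Skip equal to that from Inspect:
  the inspector's expected payoff from Skip: q·5 + (1−q)·4 = q + 4
  the inspector's expected payoff from Inspect: q·2 + (1−q)·6 = -4q + 6
  q + 4 = -4q + 6  ⇒  5q = 2  ⇒  q = 2/5.

p = 4/5, q = 2/5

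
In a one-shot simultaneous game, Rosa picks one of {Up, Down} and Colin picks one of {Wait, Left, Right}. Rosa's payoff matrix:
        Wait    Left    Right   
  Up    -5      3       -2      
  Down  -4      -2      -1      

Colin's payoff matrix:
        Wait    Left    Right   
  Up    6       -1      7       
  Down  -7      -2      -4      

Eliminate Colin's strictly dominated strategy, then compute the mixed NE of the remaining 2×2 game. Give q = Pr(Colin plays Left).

q = 1/6

Colin's strategy Wait is strictly dominated by Right: 7 > 6 and -4 > -7. Eliminate Wait.
For Rosa to be willing to mix, Rosa must be indifferent between Up and Down, which pins down Colin's mix.
  Rosa's payoff from Up: q·3 + (1−q)·(-2) = 5q - 2
  Rosa's payoff from Down: q·(-2) + (1−q)·(-1) = -q - 1
  5q - 2 = -q - 1  ⇒  6q = 1  ⇒  q = 1/6.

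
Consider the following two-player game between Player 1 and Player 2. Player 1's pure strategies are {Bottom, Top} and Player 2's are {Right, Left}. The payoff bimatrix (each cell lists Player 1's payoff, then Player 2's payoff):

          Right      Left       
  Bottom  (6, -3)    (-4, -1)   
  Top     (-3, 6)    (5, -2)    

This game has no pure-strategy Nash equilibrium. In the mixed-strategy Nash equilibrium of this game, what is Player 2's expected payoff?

-6/5

Player 1's mix must leave Player 2 indifferent between Right and Left.
  Player 2's payoff from Right: p·(-3) + (1−p)·6 = -9p + 6
  Player 2's payoff from Left: p·(-1) + (1−p)·(-2) = p - 2
  -9p + 6 = p - 2  ⇒  -10p = -8  ⇒  p = 4/5.
At equilibrium Player 2 is indifferent across columns, so Player 2's payoff equals the payoff from Right: (4/5)·(-3) + (1/5)·6 = -6/5.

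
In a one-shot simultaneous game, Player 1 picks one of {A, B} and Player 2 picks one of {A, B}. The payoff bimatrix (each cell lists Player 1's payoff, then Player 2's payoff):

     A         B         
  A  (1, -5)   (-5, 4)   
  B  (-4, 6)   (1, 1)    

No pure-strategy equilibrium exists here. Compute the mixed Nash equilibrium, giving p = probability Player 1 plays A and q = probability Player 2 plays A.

Set Player 2's expected payoff from A equal to that from B:
  Player 2's payoff from A: p·(-5) + (1−p)·6 = -11p + 6
  Player 2's payoff from B: p·4 + (1−p)·1 = 3p + 1
  -11p + 6 = 3p + 1  ⇒  -14p = -5  ⇒  p = 5/14.
In a mixed equilibrium Player 1 is indifferent between A and B; this condition fixes q.
  Player 1's payoff from A: q·1 + (1−q)·(-5) = 6q - 5
  Player 1's payoff from B: q·(-4) + (1−q)·1 = -5q + 1
  6q - 5 = -5q + 1  ⇒  11q = 6  ⇒  q = 6/11.

p = 5/14, q = 6/11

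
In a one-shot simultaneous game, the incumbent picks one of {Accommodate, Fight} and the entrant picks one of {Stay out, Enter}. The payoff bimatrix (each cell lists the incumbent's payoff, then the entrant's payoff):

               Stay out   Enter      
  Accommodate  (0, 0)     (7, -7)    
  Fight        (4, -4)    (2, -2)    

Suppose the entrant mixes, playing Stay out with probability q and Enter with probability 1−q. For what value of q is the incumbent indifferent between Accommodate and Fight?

q = 5/9

In a mixed equilibrium the incumbent is indifferent between Accommodate and Fight; this condition fixes q.
  the incumbent's payoff from Accommodate: q·0 + (1−q)·7 = -7q + 7
  the incumbent's payoff from Fight: q·4 + (1−q)·2 = 2q + 2
  -7q + 7 = 2q + 2  ⇒  -9q = -5  ⇒  q = 5/9.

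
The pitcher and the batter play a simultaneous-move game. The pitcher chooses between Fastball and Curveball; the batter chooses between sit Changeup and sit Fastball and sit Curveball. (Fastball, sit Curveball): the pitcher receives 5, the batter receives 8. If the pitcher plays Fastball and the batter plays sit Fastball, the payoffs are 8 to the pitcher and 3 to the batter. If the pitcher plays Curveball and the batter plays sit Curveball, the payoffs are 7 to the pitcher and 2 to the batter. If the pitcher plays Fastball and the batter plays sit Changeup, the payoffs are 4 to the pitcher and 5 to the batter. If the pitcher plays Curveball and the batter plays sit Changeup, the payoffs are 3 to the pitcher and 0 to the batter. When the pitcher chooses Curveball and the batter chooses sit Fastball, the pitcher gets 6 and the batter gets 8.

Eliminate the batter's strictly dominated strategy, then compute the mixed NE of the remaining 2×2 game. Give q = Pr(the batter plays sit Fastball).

q = 1/2

The batter's strategy sit Changeup is strictly dominated by sit Curveball: 8 > 5 and 2 > 0. Eliminate sit Changeup.
The batter's mix must leave the pitcher indifferent between Fastball and Curveball.
  the pitcher's payoff to Fastball: q·8 + (1−q)·5 = 3q + 5
  the pitcher's payoff to Curveball: q·6 + (1−q)·7 = -q + 7
  3q + 5 = -q + 7  ⇒  4q = 2  ⇒  q = 1/2.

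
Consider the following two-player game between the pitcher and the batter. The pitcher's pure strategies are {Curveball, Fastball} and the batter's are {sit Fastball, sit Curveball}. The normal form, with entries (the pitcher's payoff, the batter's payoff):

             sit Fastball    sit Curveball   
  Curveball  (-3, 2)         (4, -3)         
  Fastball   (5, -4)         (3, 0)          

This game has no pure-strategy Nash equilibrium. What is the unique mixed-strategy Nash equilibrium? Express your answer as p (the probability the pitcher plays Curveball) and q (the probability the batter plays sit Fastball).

p = 4/9, q = 1/9

For the batter to be willing to mix, the batter must be indifferent between sit Fastball and sit Curveball, which pins down the pitcher's mix.
  the batter's payoff to sit Fastball: p·2 + (1−p)·(-4) = 6p - 4
  the batter's payoff to sit Curveball: p·(-3) + (1−p)·0 = -3p
  6p - 4 = -3p  ⇒  9p = 4  ⇒  p = 4/9.
The pitcher's indifference between Curveball and Fastball determines the batter's mixing probability q:
  the pitcher's payoff to Curveball: q·(-3) + (1−q)·4 = -7q + 4
  the pitcher's payoff to Fastball: q·5 + (1−q)·3 = 2q + 3
  -7q + 4 = 2q + 3  ⇒  -9q = -1  ⇒  q = 1/9.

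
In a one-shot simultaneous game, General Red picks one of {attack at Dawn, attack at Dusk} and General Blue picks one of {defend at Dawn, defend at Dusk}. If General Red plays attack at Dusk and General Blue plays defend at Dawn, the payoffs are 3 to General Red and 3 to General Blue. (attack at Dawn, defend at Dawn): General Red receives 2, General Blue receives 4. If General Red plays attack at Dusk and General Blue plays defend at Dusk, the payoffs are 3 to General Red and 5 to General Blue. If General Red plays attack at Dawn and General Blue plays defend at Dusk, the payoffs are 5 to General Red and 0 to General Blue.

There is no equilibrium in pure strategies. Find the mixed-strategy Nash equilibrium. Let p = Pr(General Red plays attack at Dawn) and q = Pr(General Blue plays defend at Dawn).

p = 1/3, q = 2/3

In a mixed equilibrium General Blue is indifferent between defend at Dawn and defend at Dusk; this condition fixes p.
  General Blue's payoff from defend at Dawn: p·4 + (1−p)·3 = p + 3
  General Blue's payoff from defend at Dusk: p·0 + (1−p)·5 = -5p + 5
  p + 3 = -5p + 5  ⇒  6p = 2  ⇒  p = 1/3.
In a mixed equilibrium General Red is indifferent between attack at Dawn and attack at Dusk; this condition fixes q.
  General Red's payoff to attack at Dawn: q·2 + (1−q)·5 = -3q + 5
  General Red's payoff to attack at Dusk: q·3 + (1−q)·3 = 3
  -3q + 5 = 3  ⇒  -3q = -2  ⇒  q = 2/3.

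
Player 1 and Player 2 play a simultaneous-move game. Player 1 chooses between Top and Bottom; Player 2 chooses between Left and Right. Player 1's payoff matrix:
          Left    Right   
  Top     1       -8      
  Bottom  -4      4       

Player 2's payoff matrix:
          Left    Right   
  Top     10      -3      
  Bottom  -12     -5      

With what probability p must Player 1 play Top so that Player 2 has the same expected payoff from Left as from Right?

p = 7/20

Set Player 2's expected payoff from Left equal to that from Right:
  Player 2's expected payoff from Left: p·10 + (1−p)·(-12) = 22p - 12
  Player 2's expected payoff from Right: p·(-3) + (1−p)·(-5) = 2p - 5
  22p - 12 = 2p - 5  ⇒  20p = 7  ⇒  p = 7/20.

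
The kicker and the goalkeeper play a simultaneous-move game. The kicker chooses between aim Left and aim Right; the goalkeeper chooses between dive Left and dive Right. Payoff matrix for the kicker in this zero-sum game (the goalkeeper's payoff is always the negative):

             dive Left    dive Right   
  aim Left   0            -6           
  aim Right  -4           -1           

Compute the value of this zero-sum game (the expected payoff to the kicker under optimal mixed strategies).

v = -8/3

For the kicker to be willing to mix, the kicker must be indifferent between aim Left and aim Right, which pins down the goalkeeper's mix.
  the kicker's payoff from aim Left: q·0 + (1−q)·(-6) = 6q - 6
  the kicker's payoff from aim Right: q·(-4) + (1−q)·(-1) = -3q - 1
  6q - 6 = -3q - 1  ⇒  9q = 5  ⇒  q = 5/9.
The value is the kicker's expected payoff against this mix (using aim Left): (5/9)·0 + (4/9)·(-6) = -8/3.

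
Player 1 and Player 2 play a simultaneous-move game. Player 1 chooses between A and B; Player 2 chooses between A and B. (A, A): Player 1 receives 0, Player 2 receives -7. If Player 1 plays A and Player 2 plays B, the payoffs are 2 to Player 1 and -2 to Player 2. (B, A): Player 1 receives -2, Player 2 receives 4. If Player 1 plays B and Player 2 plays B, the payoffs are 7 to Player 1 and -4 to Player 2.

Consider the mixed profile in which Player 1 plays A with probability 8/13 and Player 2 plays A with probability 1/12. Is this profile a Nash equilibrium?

No

Given Player 2's mix q = 1/12, Player 1's payoff from A is 11/6 but from B is 25/4. Player 1 strictly prefers B, so Player 1 would not mix.
So the proposed profile is not a Nash equilibrium.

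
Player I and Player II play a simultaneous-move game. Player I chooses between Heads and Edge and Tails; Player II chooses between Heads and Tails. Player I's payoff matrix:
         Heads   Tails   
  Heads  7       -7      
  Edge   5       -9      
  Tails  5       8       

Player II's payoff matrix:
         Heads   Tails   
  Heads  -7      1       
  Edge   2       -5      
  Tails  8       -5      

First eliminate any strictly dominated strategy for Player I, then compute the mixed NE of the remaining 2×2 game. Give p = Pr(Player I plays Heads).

Player I's strategy Edge is strictly dominated by Heads: 7 > 5 and -7 > -9. Eliminate Edge.
Player I's mix must leave Player II indifferent between Heads and Tails.
  Player II's payoff from Heads: p·(-7) + (1−p)·8 = -15p + 8
  Player II's payoff from Tails: p·1 + (1−p)·(-5) = 6p - 5
  -15p + 8 = 6p - 5  ⇒  -21p = -13  ⇒  p = 13/21.

p = 13/21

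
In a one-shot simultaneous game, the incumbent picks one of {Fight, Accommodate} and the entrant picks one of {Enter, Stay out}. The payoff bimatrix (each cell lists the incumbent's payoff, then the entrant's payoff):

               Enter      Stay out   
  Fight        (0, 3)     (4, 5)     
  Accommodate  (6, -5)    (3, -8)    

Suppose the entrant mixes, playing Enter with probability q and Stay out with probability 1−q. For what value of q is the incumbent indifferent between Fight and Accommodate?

In a mixed equilibrium the incumbent is indifferent between Fight and Accommodate; this condition fixes q.
  the incumbent's payoff to Fight: q·0 + (1−q)·4 = -4q + 4
  the incumbent's payoff to Accommodate: q·6 + (1−q)·3 = 3q + 3
  -4q + 4 = 3q + 3  ⇒  -7q = -1  ⇒  q = 1/7.

q = 1/7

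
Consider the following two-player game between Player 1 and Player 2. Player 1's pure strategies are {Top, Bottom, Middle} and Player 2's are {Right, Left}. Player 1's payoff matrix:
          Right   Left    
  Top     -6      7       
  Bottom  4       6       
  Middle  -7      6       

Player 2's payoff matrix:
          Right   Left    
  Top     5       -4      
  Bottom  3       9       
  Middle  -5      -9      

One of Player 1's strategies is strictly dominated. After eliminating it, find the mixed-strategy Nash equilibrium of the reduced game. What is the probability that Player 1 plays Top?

p = 2/5

Player 1's strategy Middle is strictly dominated by Top: -6 > -7 and 7 > 6. Eliminate Middle.
Player 2's indifference between Right and Left determines Player 1's mixing probability p:
  Player 2's expected payoff from Right: p·5 + (1−p)·3 = 2p + 3
  Player 2's expected payoff from Left: p·(-4) + (1−p)·9 = -13p + 9
  2p + 3 = -13p + 9  ⇒  15p = 6  ⇒  p = 2/5.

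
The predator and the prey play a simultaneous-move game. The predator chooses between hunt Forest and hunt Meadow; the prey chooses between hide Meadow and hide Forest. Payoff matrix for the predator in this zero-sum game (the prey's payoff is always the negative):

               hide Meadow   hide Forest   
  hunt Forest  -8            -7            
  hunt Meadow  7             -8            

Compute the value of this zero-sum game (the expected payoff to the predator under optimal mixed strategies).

v = -113/16

For the predator to be willing to mix, the predator must be indifferent between hunt Forest and hunt Meadow, which pins down the prey's mix.
  the predator's expected payoff from hunt Forest: q·(-8) + (1−q)·(-7) = -q - 7
  the predator's expected payoff from hunt Meadow: q·7 + (1−q)·(-8) = 15q - 8
  -q - 7 = 15q - 8  ⇒  -16q = -1  ⇒  q = 1/16.
The value is the predator's expected payoff against this mix (using hunt Forest): (1/16)·(-8) + (15/16)·(-7) = -113/16.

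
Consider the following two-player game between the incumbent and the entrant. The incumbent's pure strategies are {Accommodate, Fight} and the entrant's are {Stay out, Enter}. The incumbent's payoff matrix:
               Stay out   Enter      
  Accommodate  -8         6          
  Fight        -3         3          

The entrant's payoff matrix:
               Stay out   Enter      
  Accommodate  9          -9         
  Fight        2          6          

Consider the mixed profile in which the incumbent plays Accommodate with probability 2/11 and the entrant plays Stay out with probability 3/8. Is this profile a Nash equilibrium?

Yes

Check the entrant's indifference given the incumbent's mix p = 2/11:
  payoff from Stay out = 36/11; payoff from Enter = 36/11 — equal.
Check the incumbent's indifference given the entrant's mix q = 3/8:
  payoff from Accommodate = 3/4; payoff from Fight = 3/4 — equal.
Both players are indifferent, so neither can profitably deviate.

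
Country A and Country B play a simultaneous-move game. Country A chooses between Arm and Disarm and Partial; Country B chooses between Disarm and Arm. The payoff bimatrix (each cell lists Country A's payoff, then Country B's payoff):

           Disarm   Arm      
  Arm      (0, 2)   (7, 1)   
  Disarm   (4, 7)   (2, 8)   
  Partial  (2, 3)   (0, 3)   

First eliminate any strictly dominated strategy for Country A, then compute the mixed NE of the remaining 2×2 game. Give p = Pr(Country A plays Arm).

p = 1/2

Country A's strategy Partial is strictly dominated by Disarm: 4 > 2 and 2 > 0. Eliminate Partial.
For Country B to be willing to mix, Country B must be indifferent between Disarm and Arm, which pins down Country A's mix.
  Country B's payoff to Disarm: p·2 + (1−p)·7 = -5p + 7
  Country B's payoff to Arm: p·1 + (1−p)·8 = -7p + 8
  -5p + 7 = -7p + 8  ⇒  2p = 1  ⇒  p = 1/2.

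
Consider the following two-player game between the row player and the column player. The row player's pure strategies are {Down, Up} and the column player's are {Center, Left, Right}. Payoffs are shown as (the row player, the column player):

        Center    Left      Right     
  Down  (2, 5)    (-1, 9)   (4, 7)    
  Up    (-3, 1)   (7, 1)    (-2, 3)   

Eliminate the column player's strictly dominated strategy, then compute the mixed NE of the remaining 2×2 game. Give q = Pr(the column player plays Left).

q = 3/7

The column player's strategy Center is strictly dominated by Right: 7 > 5 and 3 > 1. Eliminate Center.
The column player's mix must leave the row player indifferent between Down and Up.
  the row player's payoff to Down: q·(-1) + (1−q)·4 = -5q + 4
  the row player's payoff to Up: q·7 + (1−q)·(-2) = 9q - 2
  -5q + 4 = 9q - 2  ⇒  -14q = -6  ⇒  q = 3/7.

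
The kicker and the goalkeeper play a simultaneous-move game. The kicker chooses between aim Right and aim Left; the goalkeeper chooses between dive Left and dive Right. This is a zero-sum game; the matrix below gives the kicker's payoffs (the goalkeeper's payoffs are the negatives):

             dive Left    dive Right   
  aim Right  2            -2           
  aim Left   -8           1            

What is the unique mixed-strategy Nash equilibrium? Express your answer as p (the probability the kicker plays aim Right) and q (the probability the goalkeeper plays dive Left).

p = 9/13, q = 3/13

In a mixed equilibrium the goalkeeper is indifferent between dive Left and dive Right; this condition fixes p.
  the goalkeeper's payoff from dive Left: p·(-2) + (1−p)·8 = -10p + 8
  the goalkeeper's payoff from dive Right: p·2 + (1−p)·(-1) = 3p - 1
  -10p + 8 = 3p - 1  ⇒  -13p = -9  ⇒  p = 9/13.
Set the kicker's expected payoff from aim Right equal to that from aim Left:
  the kicker's payoff to aim Right: q·2 + (1−q)·(-2) = 4q - 2
  the kicker's payoff to aim Left: q·(-8) + (1−q)·1 = -9q + 1
  4q - 2 = -9q + 1  ⇒  13q = 3  ⇒  q = 3/13.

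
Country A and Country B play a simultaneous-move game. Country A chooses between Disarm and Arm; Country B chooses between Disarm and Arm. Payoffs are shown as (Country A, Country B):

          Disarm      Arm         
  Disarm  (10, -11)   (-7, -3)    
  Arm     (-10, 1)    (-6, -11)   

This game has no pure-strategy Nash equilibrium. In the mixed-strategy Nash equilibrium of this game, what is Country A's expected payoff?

-130/21

For Country A to be willing to mix, Country A must be indifferent between Disarm and Arm, which pins down Country B's mix.
  Country A's payoff to Disarm: q·10 + (1−q)·(-7) = 17q - 7
  Country A's payoff to Arm: q·(-10) + (1−q)·(-6) = -4q - 6
  17q - 7 = -4q - 6  ⇒  21q = 1  ⇒  q = 1/21.
At equilibrium Country A is indifferent across rows, so Country A's payoff equals the payoff from Disarm: (1/21)·10 + (20/21)·(-7) = -130/21.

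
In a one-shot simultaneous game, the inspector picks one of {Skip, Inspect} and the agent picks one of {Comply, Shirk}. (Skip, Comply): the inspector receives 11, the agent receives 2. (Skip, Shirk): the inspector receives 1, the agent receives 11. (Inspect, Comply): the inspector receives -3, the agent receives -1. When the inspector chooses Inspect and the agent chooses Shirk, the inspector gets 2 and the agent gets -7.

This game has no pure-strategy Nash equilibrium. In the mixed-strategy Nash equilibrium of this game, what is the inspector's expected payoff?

The inspector's indifference between Skip and Inspect determines the agent's mixing probability q:
  the inspector's expected payoff from Skip: q·11 + (1−q)·1 = 10q + 1
  the inspector's expected payoff from Inspect: q·(-3) + (1−q)·2 = -5q + 2
  10q + 1 = -5q + 2  ⇒  15q = 1  ⇒  q = 1/15.
At equilibrium the inspector is indifferent across rows, so the inspector's payoff equals the payoff from Skip: (1/15)·11 + (14/15)·1 = 5/3.

5/3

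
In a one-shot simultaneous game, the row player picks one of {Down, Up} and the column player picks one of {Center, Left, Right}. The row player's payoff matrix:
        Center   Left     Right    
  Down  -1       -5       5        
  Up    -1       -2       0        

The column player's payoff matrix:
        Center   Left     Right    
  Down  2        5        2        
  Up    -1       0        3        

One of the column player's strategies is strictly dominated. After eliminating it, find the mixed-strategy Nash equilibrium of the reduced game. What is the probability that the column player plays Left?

q = 5/8

The column player's strategy Center is strictly dominated by Left: 5 > 2 and 0 > -1. Eliminate Center.
The row player's indifference between Down and Up determines the column player's mixing probability q:
  the row player's payoff to Down: q·(-5) + (1−q)·5 = -10q + 5
  the row player's payoff to Up: q·(-2) + (1−q)·0 = -2q
  -10q + 5 = -2q  ⇒  -8q = -5  ⇒  q = 5/8.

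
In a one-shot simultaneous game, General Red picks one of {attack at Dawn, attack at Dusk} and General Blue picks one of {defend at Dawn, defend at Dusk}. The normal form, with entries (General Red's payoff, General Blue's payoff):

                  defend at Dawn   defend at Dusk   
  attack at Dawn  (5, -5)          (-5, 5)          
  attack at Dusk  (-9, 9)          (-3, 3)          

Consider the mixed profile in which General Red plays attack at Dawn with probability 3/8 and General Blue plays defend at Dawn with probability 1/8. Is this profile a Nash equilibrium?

Yes

Check General Blue's indifference given General Red's mix p = 3/8:
  payoff from defend at Dawn = 15/4; payoff from defend at Dusk = 15/4 — equal.
Check General Red's indifference given General Blue's mix q = 1/8:
  payoff from attack at Dawn = -15/4; payoff from attack at Dusk = -15/4 — equal.
Both players are indifferent, so neither can profitably deviate.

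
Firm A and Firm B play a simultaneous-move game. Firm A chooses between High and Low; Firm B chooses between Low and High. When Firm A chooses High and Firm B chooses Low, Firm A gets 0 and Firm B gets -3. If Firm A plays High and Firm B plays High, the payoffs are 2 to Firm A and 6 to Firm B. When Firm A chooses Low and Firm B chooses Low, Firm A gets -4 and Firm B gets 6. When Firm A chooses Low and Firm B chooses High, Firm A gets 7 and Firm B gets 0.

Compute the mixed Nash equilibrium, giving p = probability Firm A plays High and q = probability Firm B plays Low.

In a mixed equilibrium Firm B is indifferent between Low and High; this condition fixes p.
  Firm B's expected payoff from Low: p·(-3) + (1−p)·6 = -9p + 6
  Firm B's expected payoff from High: p·6 + (1−p)·0 = 6p
  -9p + 6 = 6p  ⇒  -15p = -6  ⇒  p = 2/5.
Firm B's mix must leave Firm A indifferent between High and Low.
  Firm A's expected payoff from High: q·0 + (1−q)·2 = -2q + 2
  Firm A's expected payoff from Low: q·(-4) + (1−q)·7 = -11q + 7
  -2q + 2 = -11q + 7  ⇒  9q = 5  ⇒  q = 5/9.

p = 2/5, q = 5/9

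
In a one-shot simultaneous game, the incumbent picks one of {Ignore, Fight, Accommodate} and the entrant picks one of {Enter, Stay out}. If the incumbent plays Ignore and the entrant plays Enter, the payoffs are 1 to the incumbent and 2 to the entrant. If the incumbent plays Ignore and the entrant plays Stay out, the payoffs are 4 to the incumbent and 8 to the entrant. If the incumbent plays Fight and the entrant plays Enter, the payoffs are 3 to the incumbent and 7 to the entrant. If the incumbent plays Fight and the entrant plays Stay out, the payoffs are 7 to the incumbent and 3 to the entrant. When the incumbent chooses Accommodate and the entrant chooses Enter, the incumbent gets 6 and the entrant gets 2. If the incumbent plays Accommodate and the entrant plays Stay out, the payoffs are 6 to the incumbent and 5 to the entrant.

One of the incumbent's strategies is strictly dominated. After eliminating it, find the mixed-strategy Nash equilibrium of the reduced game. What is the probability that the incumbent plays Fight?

p = 3/7

The incumbent's strategy Ignore is strictly dominated by Fight: 3 > 1 and 7 > 4. Eliminate Ignore.
For the entrant to be willing to mix, the entrant must be indifferent between Enter and Stay out, which pins down the incumbent's mix.
  the entrant's payoff from Enter: p·7 + (1−p)·2 = 5p + 2
  the entrant's payoff from Stay out: p·3 + (1−p)·5 = -2p + 5
  5p + 2 = -2p + 5  ⇒  7p = 3  ⇒  p = 3/7.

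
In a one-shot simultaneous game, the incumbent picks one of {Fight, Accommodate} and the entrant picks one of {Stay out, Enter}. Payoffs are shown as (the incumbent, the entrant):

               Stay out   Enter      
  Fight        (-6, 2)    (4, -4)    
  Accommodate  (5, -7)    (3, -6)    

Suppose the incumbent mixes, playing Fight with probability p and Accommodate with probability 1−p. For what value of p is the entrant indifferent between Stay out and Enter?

p = 1/7

In a mixed equilibrium the entrant is indifferent between Stay out and Enter; this condition fixes p.
  the entrant's expected payoff from Stay out: p·2 + (1−p)·(-7) = 9p - 7
  the entrant's expected payoff from Enter: p·(-4) + (1−p)·(-6) = 2p - 6
  9p - 7 = 2p - 6  ⇒  7p = 1  ⇒  p = 1/7.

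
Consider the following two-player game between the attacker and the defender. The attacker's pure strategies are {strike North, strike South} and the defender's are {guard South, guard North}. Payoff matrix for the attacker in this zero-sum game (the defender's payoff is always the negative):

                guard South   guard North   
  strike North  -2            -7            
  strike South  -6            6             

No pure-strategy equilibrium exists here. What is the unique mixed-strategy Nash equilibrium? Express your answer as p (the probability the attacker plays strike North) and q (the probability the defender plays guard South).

For the defender to be willing to mix, the defender must be indifferent between guard South and guard North, which pins down the attacker's mix.
  the defender's expected payoff from guard South: p·2 + (1−p)·6 = -4p + 6
  the defender's expected payoff from guard North: p·7 + (1−p)·(-6) = 13p - 6
  -4p + 6 = 13p - 6  ⇒  -17p = -12  ⇒  p = 12/17.
The defender's mix must leave the attacker indifferent between strike North and strike South.
  the attacker's expected payoff from strike North: q·(-2) + (1−q)·(-7) = 5q - 7
  the attacker's expected payoff from strike South: q·(-6) + (1−q)·6 = -12q + 6
  5q - 7 = -12q + 6  ⇒  17q = 13  ⇒  q = 13/17.

p = 12/17, q = 13/17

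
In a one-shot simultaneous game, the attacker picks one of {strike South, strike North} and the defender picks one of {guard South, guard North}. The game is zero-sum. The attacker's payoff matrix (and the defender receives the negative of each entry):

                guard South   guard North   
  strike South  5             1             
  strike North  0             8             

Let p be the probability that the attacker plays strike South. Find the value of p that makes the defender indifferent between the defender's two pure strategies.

p = 2/3

For the defender to be willing to mix, the defender must be indifferent between guard South and guard North, which pins down the attacker's mix.
  the defender's payoff to guard South: p·(-5) + (1−p)·0 = -5p
  the defender's payoff to guard North: p·(-1) + (1−p)·(-8) = 7p - 8
  -5p = 7p - 8  ⇒  -12p = -8  ⇒  p = 2/3.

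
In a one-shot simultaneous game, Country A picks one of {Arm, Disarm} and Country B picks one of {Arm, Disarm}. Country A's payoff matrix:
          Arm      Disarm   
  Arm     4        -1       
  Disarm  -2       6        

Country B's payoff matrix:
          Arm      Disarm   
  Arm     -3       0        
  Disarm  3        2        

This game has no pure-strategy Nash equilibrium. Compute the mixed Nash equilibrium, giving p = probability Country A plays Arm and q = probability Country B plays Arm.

p = 1/4, q = 7/13

Country B's indifference between Arm and Disarm determines Country A's mixing probability p:
  Country B's payoff to Arm: p·(-3) + (1−p)·3 = -6p + 3
  Country B's payoff to Disarm: p·0 + (1−p)·2 = -2p + 2
  -6p + 3 = -2p + 2  ⇒  -4p = -1  ⇒  p = 1/4.
Country A's indifference between Arm and Disarm determines Country B's mixing probability q:
  Country A's expected payoff from Arm: q·4 + (1−q)·(-1) = 5q - 1
  Country A's expected payoff from Disarm: q·(-2) + (1−q)·6 = -8q + 6
  5q - 1 = -8q + 6  ⇒  13q = 7  ⇒  q = 7/13.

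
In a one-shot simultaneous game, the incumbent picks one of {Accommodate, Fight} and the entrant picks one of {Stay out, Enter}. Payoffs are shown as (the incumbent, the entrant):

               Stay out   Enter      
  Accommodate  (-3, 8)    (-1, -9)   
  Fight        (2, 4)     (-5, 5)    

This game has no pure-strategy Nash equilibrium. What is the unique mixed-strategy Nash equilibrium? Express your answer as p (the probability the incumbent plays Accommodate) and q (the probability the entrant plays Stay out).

The incumbent's mix must leave the entrant indifferent between Stay out and Enter.
  the entrant's payoff to Stay out: p·8 + (1−p)·4 = 4p + 4
  the entrant's payoff to Enter: p·(-9) + (1−p)·5 = -14p + 5
  4p + 4 = -14p + 5  ⇒  18p = 1  ⇒  p = 1/18.
For the incumbent to be willing to mix, the incumbent must be indifferent between Accommodate and Fight, which pins down the entrant's mix.
  the incumbent's payoff from Accommodate: q·(-3) + (1−q)·(-1) = -2q - 1
  the incumbent's payoff from Fight: q·2 + (1−q)·(-5) = 7q - 5
  -2q - 1 = 7q - 5  ⇒  -9q = -4  ⇒  q = 4/9.

p = 1/18, q = 4/9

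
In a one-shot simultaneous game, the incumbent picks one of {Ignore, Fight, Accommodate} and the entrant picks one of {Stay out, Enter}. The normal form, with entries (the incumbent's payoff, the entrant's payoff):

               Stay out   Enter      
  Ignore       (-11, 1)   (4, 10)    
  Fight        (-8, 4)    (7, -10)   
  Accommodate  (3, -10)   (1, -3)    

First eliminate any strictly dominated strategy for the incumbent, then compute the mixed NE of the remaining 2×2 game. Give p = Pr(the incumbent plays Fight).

The incumbent's strategy Ignore is strictly dominated by Fight: -8 > -11 and 7 > 4. Eliminate Ignore.
The entrant's indifference between Stay out and Enter determines the incumbent's mixing probability p:
  the entrant's payoff from Stay out: p·4 + (1−p)·(-10) = 14p - 10
  the entrant's payoff from Enter: p·(-10) + (1−p)·(-3) = -7p - 3
  14p - 10 = -7p - 3  ⇒  21p = 7  ⇒  p = 1/3.

p = 1/3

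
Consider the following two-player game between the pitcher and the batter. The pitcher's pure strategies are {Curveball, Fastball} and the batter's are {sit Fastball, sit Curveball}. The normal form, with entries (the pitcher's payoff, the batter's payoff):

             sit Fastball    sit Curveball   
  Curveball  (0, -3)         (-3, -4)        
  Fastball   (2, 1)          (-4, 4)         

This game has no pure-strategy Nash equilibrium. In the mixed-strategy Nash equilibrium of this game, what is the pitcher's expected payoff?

-2

In a mixed equilibrium the pitcher is indifferent between Curveball and Fastball; this condition fixes q.
  the pitcher's payoff from Curveball: q·0 + (1−q)·(-3) = 3q - 3
  the pitcher's payoff from Fastball: q·2 + (1−q)·(-4) = 6q - 4
  3q - 3 = 6q - 4  ⇒  -3q = -1  ⇒  q = 1/3.
At equilibrium the pitcher is indifferent across rows, so the pitcher's payoff equals the payoff from Curveball: (1/3)·0 + (2/3)·(-3) = -2.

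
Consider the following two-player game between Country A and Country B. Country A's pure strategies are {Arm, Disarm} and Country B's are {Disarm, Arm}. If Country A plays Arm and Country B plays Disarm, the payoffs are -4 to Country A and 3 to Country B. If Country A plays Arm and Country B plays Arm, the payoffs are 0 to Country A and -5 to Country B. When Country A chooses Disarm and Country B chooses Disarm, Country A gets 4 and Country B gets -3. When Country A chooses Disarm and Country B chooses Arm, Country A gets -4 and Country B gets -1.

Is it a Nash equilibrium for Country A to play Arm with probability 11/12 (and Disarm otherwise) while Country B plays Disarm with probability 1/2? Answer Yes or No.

Given Country A's mix p = 11/12, Country B's payoff from Disarm is 5/2 but from Arm is -14/3. Country B strictly prefers Disarm, so Country B would not mix.
So the proposed profile is not a Nash equilibrium.

No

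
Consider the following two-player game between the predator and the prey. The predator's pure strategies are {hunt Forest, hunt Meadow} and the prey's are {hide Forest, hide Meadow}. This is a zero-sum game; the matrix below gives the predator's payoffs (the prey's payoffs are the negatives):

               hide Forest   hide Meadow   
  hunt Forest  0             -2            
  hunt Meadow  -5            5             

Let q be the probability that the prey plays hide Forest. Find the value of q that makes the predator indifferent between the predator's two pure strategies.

In a mixed equilibrium the predator is indifferent between hunt Forest and hunt Meadow; this condition fixes q.
  the predator's payoff from hunt Forest: q·0 + (1−q)·(-2) = 2q - 2
  the predator's payoff from hunt Meadow: q·(-5) + (1−q)·5 = -10q + 5
  2q - 2 = -10q + 5  ⇒  12q = 7  ⇒  q = 7/12.

q = 7/12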